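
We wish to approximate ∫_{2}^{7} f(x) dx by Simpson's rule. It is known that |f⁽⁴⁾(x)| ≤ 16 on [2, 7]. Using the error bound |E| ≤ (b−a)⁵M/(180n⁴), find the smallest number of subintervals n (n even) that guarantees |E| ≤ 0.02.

12

Need 50000/(180n⁴) ≤ 0.02.
n⁴ ≥ 50000/(180·0.02) = 13888.9 ⇒ n ≥ 10.8559, so the smallest even n is 12. (n must be even for Simpson's rule.)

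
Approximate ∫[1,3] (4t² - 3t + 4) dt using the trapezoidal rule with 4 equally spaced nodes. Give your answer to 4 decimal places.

h = (3 − 1)/3 = 0.666667.
Nodes t₀,…,t₃ = 1, 1.666667, 2.333333, 3.
f(t) = 4t² - 3t + 4: f₀=5, f₁=10.111111, f₂=18.777778, f₃=31.
(h/2)·[f₀ + 2f₁ + 2f₂ + f₃] = 0.333333·(93.777778) = 31.2593.

31.2593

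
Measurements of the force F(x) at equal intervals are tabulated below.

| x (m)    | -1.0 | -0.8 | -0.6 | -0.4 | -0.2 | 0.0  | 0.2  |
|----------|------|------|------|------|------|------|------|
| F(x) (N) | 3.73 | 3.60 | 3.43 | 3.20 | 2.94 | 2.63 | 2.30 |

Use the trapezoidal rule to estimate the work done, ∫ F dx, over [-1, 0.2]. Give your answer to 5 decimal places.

h = 0.2, n = 6.
(h/2)·[y₀ + 2y₁ + 2y₂ + 2y₃ + 2y₄ + 2y₅ + y₆] = 0.1·(37.63) = 3.76300.

3.76300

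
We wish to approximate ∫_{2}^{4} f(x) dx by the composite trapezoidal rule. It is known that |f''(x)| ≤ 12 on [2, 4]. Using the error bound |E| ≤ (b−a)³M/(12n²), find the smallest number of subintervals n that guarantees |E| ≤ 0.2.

Need 96/(12n²) ≤ 0.2.
n² ≥ 96/(12·0.2) = 40 ⇒ n ≥ 6.3246, so the smallest n is 7.

7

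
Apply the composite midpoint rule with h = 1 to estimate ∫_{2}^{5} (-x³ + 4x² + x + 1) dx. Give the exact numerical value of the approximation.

18.875

h = (5 − 2)/3 = 1.
Midpoints m₁,…,m₃ = 2.5, 3.5, 4.5.
f(m₁)=12.875, f(m₂)=10.625, f(m₃)=-4.625.
h·[f(m₁) + f(m₂) + f(m₃)] = 1·(18.875) = 18.875.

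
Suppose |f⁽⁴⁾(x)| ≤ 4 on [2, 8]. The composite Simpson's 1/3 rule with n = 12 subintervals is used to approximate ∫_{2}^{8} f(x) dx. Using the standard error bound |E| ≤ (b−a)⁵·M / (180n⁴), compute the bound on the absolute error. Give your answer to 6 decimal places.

0.008333

|E| ≤ (6)⁵·4 / (180·12⁴) = 31104/3732480 = 0.008333.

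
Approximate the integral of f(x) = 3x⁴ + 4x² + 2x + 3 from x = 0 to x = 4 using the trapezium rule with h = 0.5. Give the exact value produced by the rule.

h = (4 − 0)/8 = 0.5.
Nodes x₀,…,x₈ = 0, 0.5, 1, 1.5, 2, 2.5, 3, 3.5, 4.
f(x) = 3x⁴ + 4x² + 2x + 3: f₀=3, f₁=5.1875, f₂=12, f₃=30.1875, f₄=71, f₅=150.1875, f₆=288, f₇=509.1875, f₈=843.
(h/2)·[f₀ + 2f₁ + 2f₂ + 2f₃ + 2f₄ + 2f₅ + 2f₆ + 2f₇ + f₈] = 0.25·(2977.5) = 744.375.

744.375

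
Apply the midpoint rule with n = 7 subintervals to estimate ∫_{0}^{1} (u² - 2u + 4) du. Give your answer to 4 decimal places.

3.3316

h = (1 − 0)/7 = 0.142857.
Midpoints m₁,…,m₇ = 0.071429, 0.214286, 0.357143, 0.5, 0.642857, 0.785714, 0.928571.
f(m₁)=3.862245, f(m₂)=3.617347, f(m₃)=3.413265, f(m₄)=3.25, f(m₅)=3.127551, f(m₆)=3.045918, f(m₇)=3.005102.
h·[f(m₁) + f(m₂) + f(m₃) + f(m₄) + f(m₅) + f(m₆) + f(m₇)] = 0.142857·(23.321429) = 3.3316.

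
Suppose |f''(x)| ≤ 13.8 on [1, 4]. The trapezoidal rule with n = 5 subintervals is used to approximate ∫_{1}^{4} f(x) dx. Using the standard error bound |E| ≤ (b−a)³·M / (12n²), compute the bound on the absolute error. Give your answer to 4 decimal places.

1.2420

|E| ≤ (3)³·13.8 / (12·5²) = 372.6/300 = 1.2420.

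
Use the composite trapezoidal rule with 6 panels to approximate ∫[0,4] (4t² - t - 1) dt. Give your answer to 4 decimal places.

h = (4 − 0)/6 = 0.666667.
Nodes t₀,…,t₆ = 0, 0.666667, 1.333333, 2, 2.666667, 3.333333, 4.
f(t) = 4t² - t - 1: f₀=-1, f₁=0.111111, f₂=4.777778, f₃=13, f₄=24.777778, f₅=40.111111, f₆=59.
(h/2)·[f₀ + 2f₁ + 2f₂ + 2f₃ + 2f₄ + 2f₅ + f₆] = 0.333333·(223.555556) = 74.5185.

74.5185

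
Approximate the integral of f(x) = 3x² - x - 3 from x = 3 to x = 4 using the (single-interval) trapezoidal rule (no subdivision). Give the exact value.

31

T = (b−a)/2 · [f(3) + f(4)] = 0.5·[21 + 41] = 31.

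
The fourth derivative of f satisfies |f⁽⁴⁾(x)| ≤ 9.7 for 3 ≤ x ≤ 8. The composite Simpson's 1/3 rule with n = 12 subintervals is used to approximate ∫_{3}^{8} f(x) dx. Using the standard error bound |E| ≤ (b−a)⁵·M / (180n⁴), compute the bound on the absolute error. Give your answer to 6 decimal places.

0.008121

|E| ≤ (5)⁵·9.7 / (180·12⁴) = 30312.5/3732480 = 0.008121.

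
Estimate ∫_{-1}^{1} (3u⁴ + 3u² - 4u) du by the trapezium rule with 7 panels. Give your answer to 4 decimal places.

h = (1 − (-1))/7 = 0.285714.
Nodes u₀,…,u₇ = -1, -0.714286, -0.428571, -0.142857, 0.142857, 0.428571, 0.714286, 1.
f(u) = 3u⁴ + 3u² - 4u: f₀=10, f₁=5.168680, f₂=2.366514, f₃=0.633903, f₄=-0.508955, f₅=-1.062057, f₆=-0.545606, f₇=2.
(h/2)·[f₀ + 2f₁ + 2f₂ + 2f₃ + 2f₄ + 2f₅ + 2f₆ + f₇] = 0.142857·(24.104956) = 3.4436.

3.4436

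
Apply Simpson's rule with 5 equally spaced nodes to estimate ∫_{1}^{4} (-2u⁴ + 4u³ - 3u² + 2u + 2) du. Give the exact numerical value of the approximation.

-196.453125

h = (4 − 1)/4 = 0.75.
Nodes u₀,…,u₄ = 1, 1.75, 2.5, 3.25, 4.
f(u) = -2u⁴ + 4u³ - 3u² + 2u + 2: f₀=3, f₁=-1.0078125, f₂=-27.375, f₃=-109.0078125, f₄=-294.
(h/3)·[f₀ + 4f₁ + 2f₂ + 4f₃ + f₄] = 0.25·(-785.8125) = -196.453125.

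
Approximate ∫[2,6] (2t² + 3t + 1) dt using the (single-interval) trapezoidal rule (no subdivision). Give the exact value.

T = (b−a)/2 · [f(2) + f(6)] = 2·[15 + 91] = 212.

212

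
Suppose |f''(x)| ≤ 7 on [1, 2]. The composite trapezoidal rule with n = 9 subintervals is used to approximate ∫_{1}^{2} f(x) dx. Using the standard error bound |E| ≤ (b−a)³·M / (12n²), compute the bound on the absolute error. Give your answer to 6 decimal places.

0.007202

|E| ≤ (1)³·7 / (12·9²) = 7/972 = 0.007202.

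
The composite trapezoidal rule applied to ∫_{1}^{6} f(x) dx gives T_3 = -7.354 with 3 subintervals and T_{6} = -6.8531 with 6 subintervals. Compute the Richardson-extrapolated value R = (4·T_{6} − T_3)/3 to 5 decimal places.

-6.68613

R = (4·T_{6} − T_3) / 3 = (4·(-6.8531) − (-7.354))/3 = (-20.0584)/3 = -6.68613.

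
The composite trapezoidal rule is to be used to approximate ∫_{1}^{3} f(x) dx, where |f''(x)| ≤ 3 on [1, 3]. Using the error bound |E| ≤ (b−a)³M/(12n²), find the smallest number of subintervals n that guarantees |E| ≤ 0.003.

Need 24/(12n²) ≤ 0.003.
n² ≥ 24/(12·0.003) = 666.667 ⇒ n ≥ 25.8199, so the smallest n is 26.

26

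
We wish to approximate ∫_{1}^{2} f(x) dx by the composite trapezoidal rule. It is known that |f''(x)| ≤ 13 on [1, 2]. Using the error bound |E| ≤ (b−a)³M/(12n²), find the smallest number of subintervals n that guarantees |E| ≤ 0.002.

Need 13/(12n²) ≤ 0.002.
n² ≥ 13/(12·0.002) = 541.667 ⇒ n ≥ 23.2737, so the smallest n is 24.

24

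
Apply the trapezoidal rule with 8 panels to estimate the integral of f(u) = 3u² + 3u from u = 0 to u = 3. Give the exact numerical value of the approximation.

40.7109375

h = (3 − 0)/8 = 0.375.
Nodes u₀,…,u₈ = 0, 0.375, 0.75, 1.125, 1.5, 1.875, 2.25, 2.625, 3.
f(u) = 3u² + 3u: f₀=0, f₁=1.546875, f₂=3.9375, f₃=7.171875, f₄=11.25, f₅=16.171875, f₆=21.9375, f₇=28.546875, f₈=36.
(h/2)·[f₀ + 2f₁ + 2f₂ + 2f₃ + 2f₄ + 2f₅ + 2f₆ + 2f₇ + f₈] = 0.1875·(217.125) = 40.7109375.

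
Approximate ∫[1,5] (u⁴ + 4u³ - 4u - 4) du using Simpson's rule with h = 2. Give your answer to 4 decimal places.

1193.3333

h = (5 − 1)/2 = 2.
Nodes u₀,…,u₂ = 1, 3, 5.
f(u) = u⁴ + 4u³ - 4u - 4: f₀=-3, f₁=173, f₂=1101.
(h/3)·[f₀ + 4f₁ + f₂] = 0.666667·(1790) = 1193.3333.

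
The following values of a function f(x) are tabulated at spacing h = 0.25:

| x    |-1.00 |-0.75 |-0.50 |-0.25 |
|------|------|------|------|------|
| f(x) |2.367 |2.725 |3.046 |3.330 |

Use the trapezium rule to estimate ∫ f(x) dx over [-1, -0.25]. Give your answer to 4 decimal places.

h = 0.25, n = 3.
(h/2)·[y₀ + 2y₁ + 2y₂ + y₃] = 0.125·(17.239) = 2.1549.

2.1549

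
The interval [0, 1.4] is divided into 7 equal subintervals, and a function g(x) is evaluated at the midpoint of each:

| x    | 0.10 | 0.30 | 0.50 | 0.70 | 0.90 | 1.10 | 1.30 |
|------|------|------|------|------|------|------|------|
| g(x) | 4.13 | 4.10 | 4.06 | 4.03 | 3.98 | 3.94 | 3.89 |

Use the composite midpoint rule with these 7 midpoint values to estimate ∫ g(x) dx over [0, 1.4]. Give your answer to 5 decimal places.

h = 0.2, n = 7.
h·[y(m₁) + y(m₂) + y(m₃) + y(m₄) + y(m₅) + y(m₆) + y(m₇)] = 0.2·(28.13) = 5.62600.

5.62600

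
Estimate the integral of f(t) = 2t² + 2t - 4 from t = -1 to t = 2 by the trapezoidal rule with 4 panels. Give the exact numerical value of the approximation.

-2.4375

h = (2 − (-1))/4 = 0.75.
Nodes t₀,…,t₄ = -1, -0.25, 0.5, 1.25, 2.
f(t) = 2t² + 2t - 4: f₀=-4, f₁=-4.375, f₂=-2.5, f₃=1.625, f₄=8.
(h/2)·[f₀ + 2f₁ + 2f₂ + 2f₃ + f₄] = 0.375·(-6.5) = -2.4375.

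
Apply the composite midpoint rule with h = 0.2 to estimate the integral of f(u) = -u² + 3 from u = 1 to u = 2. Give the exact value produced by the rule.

0.67

h = (2 − 1)/5 = 0.2.
Midpoints m₁,…,m₅ = 1.1, 1.3, 1.5, 1.7, 1.9.
f(m₁)=1.79, f(m₂)=1.31, f(m₃)=0.75, f(m₄)=0.11, f(m₅)=-0.61.
h·[f(m₁) + f(m₂) + f(m₃) + f(m₄) + f(m₅)] = 0.2·(3.35) = 0.67.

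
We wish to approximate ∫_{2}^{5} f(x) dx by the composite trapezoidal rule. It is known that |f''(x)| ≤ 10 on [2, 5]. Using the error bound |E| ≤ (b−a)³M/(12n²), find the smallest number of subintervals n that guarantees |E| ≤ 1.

5

Need 270/(12n²) ≤ 1.
n² ≥ 270/(12·1) = 22.5 ⇒ n ≥ 4.7434, so the smallest n is 5.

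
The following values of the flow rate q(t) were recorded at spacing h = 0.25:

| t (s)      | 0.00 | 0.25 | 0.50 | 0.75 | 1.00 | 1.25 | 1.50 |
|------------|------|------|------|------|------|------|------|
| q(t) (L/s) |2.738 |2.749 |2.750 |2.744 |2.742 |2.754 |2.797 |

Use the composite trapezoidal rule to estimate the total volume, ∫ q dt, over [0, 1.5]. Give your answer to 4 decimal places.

h = 0.25, n = 6.
(h/2)·[y₀ + 2y₁ + 2y₂ + 2y₃ + 2y₄ + 2y₅ + y₆] = 0.125·(33.013) = 4.1266.

4.1266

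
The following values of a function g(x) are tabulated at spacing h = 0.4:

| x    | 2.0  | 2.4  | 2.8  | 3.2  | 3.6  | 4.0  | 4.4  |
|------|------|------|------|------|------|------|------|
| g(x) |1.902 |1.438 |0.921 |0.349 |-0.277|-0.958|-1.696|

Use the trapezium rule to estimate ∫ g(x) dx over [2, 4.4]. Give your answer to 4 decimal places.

0.6304

h = 0.4, n = 6.
(h/2)·[y₀ + 2y₁ + 2y₂ + 2y₃ + 2y₄ + 2y₅ + y₆] = 0.2·(3.152) = 0.6304.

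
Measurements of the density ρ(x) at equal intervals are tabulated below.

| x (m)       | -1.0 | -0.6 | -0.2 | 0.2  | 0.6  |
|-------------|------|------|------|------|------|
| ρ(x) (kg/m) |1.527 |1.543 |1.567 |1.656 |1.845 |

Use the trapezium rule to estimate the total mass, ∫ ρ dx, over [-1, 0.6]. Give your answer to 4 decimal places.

h = 0.4, n = 4.
(h/2)·[y₀ + 2y₁ + 2y₂ + 2y₃ + y₄] = 0.2·(12.904) = 2.5808.

2.5808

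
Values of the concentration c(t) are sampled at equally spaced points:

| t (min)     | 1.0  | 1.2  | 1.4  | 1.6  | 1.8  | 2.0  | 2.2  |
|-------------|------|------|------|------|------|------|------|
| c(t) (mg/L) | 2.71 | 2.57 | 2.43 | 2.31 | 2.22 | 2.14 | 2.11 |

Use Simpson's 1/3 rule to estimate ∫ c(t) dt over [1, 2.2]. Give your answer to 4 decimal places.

h = 0.2, n = 6.
(h/3)·[y₀ + 4y₁ + 2y₂ + 4y₃ + 2y₄ + 4y₅ + y₆] = 0.066667·(42.20) = 2.8133.

2.8133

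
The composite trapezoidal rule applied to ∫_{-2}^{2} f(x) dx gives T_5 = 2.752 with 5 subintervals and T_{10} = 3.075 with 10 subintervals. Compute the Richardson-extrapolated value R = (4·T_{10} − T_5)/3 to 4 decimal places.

3.1827

R = (4·T_{10} − T_5) / 3 = (4·3.075 − 2.752)/3 = (9.548)/3 = 3.1827.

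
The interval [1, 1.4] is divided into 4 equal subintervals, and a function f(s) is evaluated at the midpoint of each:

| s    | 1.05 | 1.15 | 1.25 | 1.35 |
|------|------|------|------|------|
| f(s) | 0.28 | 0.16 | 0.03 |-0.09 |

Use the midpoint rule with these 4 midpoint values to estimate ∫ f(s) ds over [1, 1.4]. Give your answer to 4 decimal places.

0.0380

h = 0.1, n = 4.
h·[y(m₁) + y(m₂) + y(m₃) + y(m₄)] = 0.1·(0.38) = 0.0380.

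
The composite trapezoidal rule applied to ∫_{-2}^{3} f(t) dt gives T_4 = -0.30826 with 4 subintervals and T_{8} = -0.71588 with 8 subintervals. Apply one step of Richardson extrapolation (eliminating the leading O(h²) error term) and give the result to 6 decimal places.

-0.851753

R = (4·T_{8} − T_4) / 3 = (4·(-0.71588) − (-0.30826))/3 = (-2.55526)/3 = -0.851753.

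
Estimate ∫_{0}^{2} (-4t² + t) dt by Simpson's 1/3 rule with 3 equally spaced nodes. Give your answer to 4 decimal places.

-8.6667

h = (2 − 0)/2 = 1.
Nodes t₀,…,t₂ = 0, 1, 2.
f(t) = -4t² + t: f₀=0, f₁=-3, f₂=-14.
(h/3)·[f₀ + 4f₁ + f₂] = 0.333333·(-26) = -8.6667.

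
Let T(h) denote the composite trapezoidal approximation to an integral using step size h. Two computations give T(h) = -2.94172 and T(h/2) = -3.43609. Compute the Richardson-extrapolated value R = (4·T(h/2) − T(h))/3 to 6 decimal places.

-3.600880

R = (4·T(h/2) − T(h)) / 3 = (4·(-3.43609) − (-2.94172))/3 = (-10.80264)/3 = -3.600880.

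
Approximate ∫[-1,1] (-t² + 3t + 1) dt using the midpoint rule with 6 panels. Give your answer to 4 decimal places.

1.3519

h = (1 − (-1))/6 = 0.333333.
Midpoints m₁,…,m₆ = -0.833333, -0.5, -0.166667, 0.166667, 0.5, 0.833333.
f(m₁)=-2.194444, f(m₂)=-0.75, f(m₃)=0.472222, f(m₄)=1.472222, f(m₅)=2.25, f(m₆)=2.805556.
h·[f(m₁) + f(m₂) + f(m₃) + f(m₄) + f(m₅) + f(m₆)] = 0.333333·(4.055556) = 1.3519.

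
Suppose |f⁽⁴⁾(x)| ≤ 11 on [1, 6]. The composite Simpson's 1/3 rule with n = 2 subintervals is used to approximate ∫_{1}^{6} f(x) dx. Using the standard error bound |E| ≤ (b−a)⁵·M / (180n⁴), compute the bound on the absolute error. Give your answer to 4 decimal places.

|E| ≤ (5)⁵·11 / (180·2⁴) = 34375/2880 = 11.9358.

11.9358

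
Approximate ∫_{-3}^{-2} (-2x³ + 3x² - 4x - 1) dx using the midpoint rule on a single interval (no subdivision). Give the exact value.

59

M = (b−a)·f(-2.5) = 1·(59) = 59.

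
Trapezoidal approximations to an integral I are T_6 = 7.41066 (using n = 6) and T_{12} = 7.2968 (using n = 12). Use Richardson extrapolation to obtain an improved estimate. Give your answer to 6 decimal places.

R = (4·T_{12} − T_6) / 3 = (4·7.2968 − 7.41066)/3 = (21.77654)/3 = 7.258847.

7.258847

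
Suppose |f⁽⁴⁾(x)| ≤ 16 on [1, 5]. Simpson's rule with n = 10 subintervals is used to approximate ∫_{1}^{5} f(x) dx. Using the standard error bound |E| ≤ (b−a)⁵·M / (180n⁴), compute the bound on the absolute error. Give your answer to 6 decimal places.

|E| ≤ (4)⁵·16 / (180·10⁴) = 16384/1800000 = 0.009102.

0.009102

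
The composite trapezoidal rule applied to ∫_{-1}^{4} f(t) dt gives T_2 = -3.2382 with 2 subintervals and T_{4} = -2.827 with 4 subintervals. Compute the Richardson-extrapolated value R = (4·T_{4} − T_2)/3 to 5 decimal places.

-2.68993

R = (4·T_{4} − T_2) / 3 = (4·(-2.827) − (-3.2382))/3 = (-8.0698)/3 = -2.68993.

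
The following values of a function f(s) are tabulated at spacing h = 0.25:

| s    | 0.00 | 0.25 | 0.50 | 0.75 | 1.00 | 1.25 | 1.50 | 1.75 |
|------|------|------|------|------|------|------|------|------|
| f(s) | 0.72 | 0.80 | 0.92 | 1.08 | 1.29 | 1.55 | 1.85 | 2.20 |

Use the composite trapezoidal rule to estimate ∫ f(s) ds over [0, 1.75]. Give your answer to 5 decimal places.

2.23750

h = 0.25, n = 7.
(h/2)·[y₀ + 2y₁ + 2y₂ + 2y₃ + 2y₄ + 2y₅ + 2y₆ + y₇] = 0.125·(17.90) = 2.23750.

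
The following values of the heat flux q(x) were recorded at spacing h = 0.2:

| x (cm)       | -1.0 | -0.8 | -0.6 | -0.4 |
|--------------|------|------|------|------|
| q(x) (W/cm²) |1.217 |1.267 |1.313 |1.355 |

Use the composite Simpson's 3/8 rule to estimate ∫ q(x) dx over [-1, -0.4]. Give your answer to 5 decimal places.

0.77340

h = 0.2, n = 3.
(3h/8)·[y₀ + 3y₁ + 3y₂ + y₃] = 0.075·(10.312) = 0.77340.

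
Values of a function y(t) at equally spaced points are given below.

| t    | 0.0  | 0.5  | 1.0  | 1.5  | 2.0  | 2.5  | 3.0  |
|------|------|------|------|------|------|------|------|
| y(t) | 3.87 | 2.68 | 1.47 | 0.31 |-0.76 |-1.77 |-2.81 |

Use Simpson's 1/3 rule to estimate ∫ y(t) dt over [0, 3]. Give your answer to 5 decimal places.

1.22667

h = 0.5, n = 6.
(h/3)·[y₀ + 4y₁ + 2y₂ + 4y₃ + 2y₄ + 4y₅ + y₆] = 0.166667·(7.36) = 1.22667.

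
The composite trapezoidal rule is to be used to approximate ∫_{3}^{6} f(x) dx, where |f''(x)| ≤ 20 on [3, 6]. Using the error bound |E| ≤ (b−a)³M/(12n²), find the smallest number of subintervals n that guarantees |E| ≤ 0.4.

Need 540/(12n²) ≤ 0.4.
n² ≥ 540/(12·0.4) = 112.5 ⇒ n ≥ 10.6066, so the smallest n is 11.

11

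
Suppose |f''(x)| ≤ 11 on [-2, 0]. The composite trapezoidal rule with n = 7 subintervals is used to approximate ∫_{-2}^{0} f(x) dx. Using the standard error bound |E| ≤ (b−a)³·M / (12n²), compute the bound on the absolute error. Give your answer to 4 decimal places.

|E| ≤ (2)³·11 / (12·7²) = 88/588 = 0.1497.

0.1497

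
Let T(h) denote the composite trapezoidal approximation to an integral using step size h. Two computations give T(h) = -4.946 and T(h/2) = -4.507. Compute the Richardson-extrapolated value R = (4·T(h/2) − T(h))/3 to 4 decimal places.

R = (4·T(h/2) − T(h)) / 3 = (4·(-4.507) − (-4.946))/3 = (-13.082)/3 = -4.3607.

-4.3607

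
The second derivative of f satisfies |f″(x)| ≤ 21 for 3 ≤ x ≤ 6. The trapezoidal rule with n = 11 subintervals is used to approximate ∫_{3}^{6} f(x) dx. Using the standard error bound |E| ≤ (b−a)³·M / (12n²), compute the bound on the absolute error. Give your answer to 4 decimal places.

|E| ≤ (3)³·21 / (12·11²) = 567/1452 = 0.3905.

0.3905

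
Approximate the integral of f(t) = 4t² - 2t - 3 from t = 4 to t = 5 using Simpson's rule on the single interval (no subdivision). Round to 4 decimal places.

69.3333

S = (b−a)/6 · [f(4) + 4f(4.5) + f(5)] = 0.166667·[53 + 4·69 + 87] = 69.3333.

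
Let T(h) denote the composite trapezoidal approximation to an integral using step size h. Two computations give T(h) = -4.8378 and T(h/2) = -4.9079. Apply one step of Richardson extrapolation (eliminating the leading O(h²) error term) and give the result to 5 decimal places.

R = (4·T(h/2) − T(h)) / 3 = (4·(-4.9079) − (-4.8378))/3 = (-14.7938)/3 = -4.93127.

-4.93127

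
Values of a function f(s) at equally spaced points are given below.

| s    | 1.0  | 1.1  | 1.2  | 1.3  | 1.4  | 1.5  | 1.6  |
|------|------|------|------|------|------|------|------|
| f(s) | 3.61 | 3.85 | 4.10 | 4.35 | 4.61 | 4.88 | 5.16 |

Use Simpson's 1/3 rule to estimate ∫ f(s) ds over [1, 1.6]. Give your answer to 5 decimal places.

2.61700

h = 0.1, n = 6.
(h/3)·[y₀ + 4y₁ + 2y₂ + 4y₃ + 2y₄ + 4y₅ + y₆] = 0.033333·(78.51) = 2.61700.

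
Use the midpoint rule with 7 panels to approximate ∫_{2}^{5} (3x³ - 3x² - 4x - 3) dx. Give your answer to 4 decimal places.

h = (5 − 2)/7 = 0.428571.
Midpoints m₁,…,m₇ = 2.214286, 2.642857, 3.071429, 3.5, 3.928571, 4.357143, 4.785714.
f(m₁)=6.004009, f(m₂)=20.853134, f(m₃)=43.337828, f(m₄)=74.875, f(m₅)=116.881560, f(m₆)=170.774417, f(m₇)=237.970481.
h·[f(m₁) + f(m₂) + f(m₃) + f(m₄) + f(m₅) + f(m₆) + f(m₇)] = 0.428571·(670.696429) = 287.4413.

287.4413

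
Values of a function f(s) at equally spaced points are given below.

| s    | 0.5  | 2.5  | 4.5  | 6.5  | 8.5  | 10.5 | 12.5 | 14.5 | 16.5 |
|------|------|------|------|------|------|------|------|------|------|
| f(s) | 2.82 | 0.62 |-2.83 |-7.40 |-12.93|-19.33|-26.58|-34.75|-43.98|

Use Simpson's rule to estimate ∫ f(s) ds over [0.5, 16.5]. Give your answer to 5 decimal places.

-246.18667

h = 2, n = 8.
(h/3)·[y₀ + 4y₁ + 2y₂ + 4y₃ + 2y₄ + 4y₅ + 2y₆ + 4y₇ + y₈] = 0.666667·(-369.28) = -246.18667.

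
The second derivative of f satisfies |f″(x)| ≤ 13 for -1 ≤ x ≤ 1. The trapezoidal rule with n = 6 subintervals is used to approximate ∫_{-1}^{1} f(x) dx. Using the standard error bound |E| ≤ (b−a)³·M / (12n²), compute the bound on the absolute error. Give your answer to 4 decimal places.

0.2407

|E| ≤ (2)³·13 / (12·6²) = 104/432 = 0.2407.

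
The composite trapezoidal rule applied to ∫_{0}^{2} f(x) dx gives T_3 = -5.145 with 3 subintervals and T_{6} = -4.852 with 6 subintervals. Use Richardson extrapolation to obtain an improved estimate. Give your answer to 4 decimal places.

R = (4·T_{6} − T_3) / 3 = (4·(-4.852) − (-5.145))/3 = (-14.263)/3 = -4.7543.

-4.7543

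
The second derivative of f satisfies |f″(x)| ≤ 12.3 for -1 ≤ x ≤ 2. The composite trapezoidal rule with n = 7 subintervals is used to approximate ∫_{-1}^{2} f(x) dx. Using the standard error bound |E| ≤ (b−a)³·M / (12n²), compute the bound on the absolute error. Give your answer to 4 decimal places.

|E| ≤ (3)³·12.3 / (12·7²) = 332.1/588 = 0.5648.

0.5648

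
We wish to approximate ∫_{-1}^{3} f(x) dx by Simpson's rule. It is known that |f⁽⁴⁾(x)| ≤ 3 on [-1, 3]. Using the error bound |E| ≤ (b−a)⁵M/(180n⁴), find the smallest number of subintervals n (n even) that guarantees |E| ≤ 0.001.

Need 3072/(180n⁴) ≤ 0.001.
n⁴ ≥ 3072/(180·0.001) = 17066.7 ⇒ n ≥ 11.4298, so the smallest even n is 12. (n must be even for Simpson's rule.)

12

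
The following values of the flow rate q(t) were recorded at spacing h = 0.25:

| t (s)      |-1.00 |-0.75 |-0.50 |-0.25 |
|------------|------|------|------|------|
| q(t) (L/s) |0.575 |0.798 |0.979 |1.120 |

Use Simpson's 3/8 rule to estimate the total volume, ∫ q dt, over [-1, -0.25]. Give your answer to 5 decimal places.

0.65869

h = 0.25, n = 3.
(3h/8)·[y₀ + 3y₁ + 3y₂ + y₃] = 0.09375·(7.026) = 0.65869.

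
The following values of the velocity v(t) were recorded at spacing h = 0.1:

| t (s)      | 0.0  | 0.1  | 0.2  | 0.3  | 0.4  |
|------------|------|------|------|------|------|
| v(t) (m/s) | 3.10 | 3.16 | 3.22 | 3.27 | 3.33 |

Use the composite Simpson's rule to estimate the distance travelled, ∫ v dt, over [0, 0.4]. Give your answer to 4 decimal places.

1.2863

h = 0.1, n = 4.
(h/3)·[y₀ + 4y₁ + 2y₂ + 4y₃ + y₄] = 0.033333·(38.59) = 1.2863.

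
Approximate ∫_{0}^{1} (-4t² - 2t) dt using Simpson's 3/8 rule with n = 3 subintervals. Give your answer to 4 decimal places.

h = (1 − 0)/3 = 0.333333.
Nodes t₀,…,t₃ = 0, 0.333333, 0.666667, 1.
f(t) = -4t² - 2t: f₀=0, f₁=-1.111111, f₂=-3.111111, f₃=-6.
(3h/8)·[f₀ + 3f₁ + 3f₂ + f₃] = 0.125·(-18.666667) = -2.3333.

-2.3333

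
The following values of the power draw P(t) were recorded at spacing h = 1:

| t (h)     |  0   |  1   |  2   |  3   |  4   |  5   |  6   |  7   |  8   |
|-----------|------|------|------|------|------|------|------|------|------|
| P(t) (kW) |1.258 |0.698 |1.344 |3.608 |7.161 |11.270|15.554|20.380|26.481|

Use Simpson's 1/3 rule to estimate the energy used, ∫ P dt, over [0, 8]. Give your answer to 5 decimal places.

h = 1, n = 8.
(h/3)·[y₀ + 4y₁ + 2y₂ + 4y₃ + 2y₄ + 4y₅ + 2y₆ + 4y₇ + y₈] = 0.333333·(219.681) = 73.22700.

73.22700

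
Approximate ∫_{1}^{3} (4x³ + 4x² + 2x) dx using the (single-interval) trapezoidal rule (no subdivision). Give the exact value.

160

T = (b−a)/2 · [f(1) + f(3)] = 1·[10 + 150] = 160.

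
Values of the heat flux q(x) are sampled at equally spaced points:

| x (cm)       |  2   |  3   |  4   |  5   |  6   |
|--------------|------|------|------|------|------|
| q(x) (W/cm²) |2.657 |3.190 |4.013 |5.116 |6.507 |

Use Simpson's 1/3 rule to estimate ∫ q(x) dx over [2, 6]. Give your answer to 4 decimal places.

h = 1, n = 4.
(h/3)·[y₀ + 4y₁ + 2y₂ + 4y₃ + y₄] = 0.333333·(50.414) = 16.8047.

16.8047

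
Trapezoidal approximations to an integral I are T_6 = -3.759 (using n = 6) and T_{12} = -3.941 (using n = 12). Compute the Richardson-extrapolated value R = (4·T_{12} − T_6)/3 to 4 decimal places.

-4.0017

R = (4·T_{12} − T_6) / 3 = (4·(-3.941) − (-3.759))/3 = (-12.005)/3 = -4.0017.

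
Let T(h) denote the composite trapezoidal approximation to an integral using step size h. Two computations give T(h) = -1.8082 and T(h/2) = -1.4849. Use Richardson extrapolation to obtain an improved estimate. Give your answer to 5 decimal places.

R = (4·T(h/2) − T(h)) / 3 = (4·(-1.4849) − (-1.8082))/3 = (-4.1314)/3 = -1.37713.

-1.37713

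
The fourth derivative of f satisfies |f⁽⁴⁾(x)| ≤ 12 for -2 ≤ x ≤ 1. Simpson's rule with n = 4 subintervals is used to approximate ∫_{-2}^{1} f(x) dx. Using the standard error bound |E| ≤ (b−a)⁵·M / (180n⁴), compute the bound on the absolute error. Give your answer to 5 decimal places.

0.06328

|E| ≤ (3)⁵·12 / (180·4⁴) = 2916/46080 = 0.06328.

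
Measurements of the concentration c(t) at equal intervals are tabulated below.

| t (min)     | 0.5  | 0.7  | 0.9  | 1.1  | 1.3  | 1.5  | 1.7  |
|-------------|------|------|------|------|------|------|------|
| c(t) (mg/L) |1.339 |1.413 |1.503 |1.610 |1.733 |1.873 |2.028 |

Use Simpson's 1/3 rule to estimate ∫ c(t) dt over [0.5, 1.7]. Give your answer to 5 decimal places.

h = 0.2, n = 6.
(h/3)·[y₀ + 4y₁ + 2y₂ + 4y₃ + 2y₄ + 4y₅ + y₆] = 0.066667·(29.423) = 1.96153.

1.96153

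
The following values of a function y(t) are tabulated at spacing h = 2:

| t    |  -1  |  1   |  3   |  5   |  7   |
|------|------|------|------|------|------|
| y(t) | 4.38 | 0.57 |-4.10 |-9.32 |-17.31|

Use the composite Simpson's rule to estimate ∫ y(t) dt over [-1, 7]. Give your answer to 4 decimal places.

-37.4200

h = 2, n = 4.
(h/3)·[y₀ + 4y₁ + 2y₂ + 4y₃ + y₄] = 0.666667·(-56.13) = -37.4200.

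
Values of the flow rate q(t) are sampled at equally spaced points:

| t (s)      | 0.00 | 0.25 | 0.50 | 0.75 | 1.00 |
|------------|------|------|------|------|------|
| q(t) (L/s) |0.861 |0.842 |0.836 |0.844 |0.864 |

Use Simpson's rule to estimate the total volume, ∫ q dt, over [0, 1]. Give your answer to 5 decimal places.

0.84508

h = 0.25, n = 4.
(h/3)·[y₀ + 4y₁ + 2y₂ + 4y₃ + y₄] = 0.083333·(10.141) = 0.84508.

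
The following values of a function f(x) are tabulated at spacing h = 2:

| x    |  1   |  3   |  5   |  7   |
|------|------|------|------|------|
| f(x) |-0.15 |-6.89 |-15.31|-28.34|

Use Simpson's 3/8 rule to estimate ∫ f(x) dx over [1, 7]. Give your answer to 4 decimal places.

h = 2, n = 3.
(3h/8)·[y₀ + 3y₁ + 3y₂ + y₃] = 0.75·(-95.09) = -71.3175.

-71.3175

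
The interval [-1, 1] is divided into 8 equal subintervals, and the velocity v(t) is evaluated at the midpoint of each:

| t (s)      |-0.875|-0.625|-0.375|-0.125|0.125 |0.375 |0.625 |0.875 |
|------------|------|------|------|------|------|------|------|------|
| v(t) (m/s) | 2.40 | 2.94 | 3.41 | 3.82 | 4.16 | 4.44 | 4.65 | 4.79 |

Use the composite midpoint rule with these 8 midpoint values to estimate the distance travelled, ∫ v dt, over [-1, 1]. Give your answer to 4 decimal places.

h = 0.25, n = 8.
h·[y(m₁) + y(m₂) + y(m₃) + y(m₄) + y(m₅) + y(m₆) + y(m₇) + y(m₈)] = 0.25·(30.61) = 7.6525.

7.6525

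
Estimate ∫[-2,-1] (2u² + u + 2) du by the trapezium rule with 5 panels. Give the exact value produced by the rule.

5.18

h = (-1 − (-2))/5 = 0.2.
Nodes u₀,…,u₅ = -2, -1.8, -1.6, -1.4, -1.2, -1.
f(u) = 2u² + u + 2: f₀=8, f₁=6.68, f₂=5.52, f₃=4.52, f₄=3.68, f₅=3.
(h/2)·[f₀ + 2f₁ + 2f₂ + 2f₃ + 2f₄ + f₅] = 0.1·(51.8) = 5.18.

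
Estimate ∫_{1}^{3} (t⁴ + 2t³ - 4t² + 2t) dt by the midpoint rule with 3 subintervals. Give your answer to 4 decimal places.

h = (3 − 1)/3 = 0.666667.
Midpoints m₁,…,m₃ = 1.333333, 2, 2.666667.
f(m₁)=3.456790, f(m₂)=20, f(m₃)=65.382716.
h·[f(m₁) + f(m₂) + f(m₃)] = 0.666667·(88.839506) = 59.2263.

59.2263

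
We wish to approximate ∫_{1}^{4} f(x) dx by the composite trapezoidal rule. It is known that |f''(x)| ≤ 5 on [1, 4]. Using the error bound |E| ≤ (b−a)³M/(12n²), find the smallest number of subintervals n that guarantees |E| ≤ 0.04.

17

Need 135/(12n²) ≤ 0.04.
n² ≥ 135/(12·0.04) = 281.25 ⇒ n ≥ 16.7705, so the smallest n is 17.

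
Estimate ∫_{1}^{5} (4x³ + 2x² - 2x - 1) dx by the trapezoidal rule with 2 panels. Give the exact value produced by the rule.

h = (5 − 1)/2 = 2.
Nodes x₀,…,x₂ = 1, 3, 5.
f(x) = 4x³ + 2x² - 2x - 1: f₀=3, f₁=119, f₂=539.
(h/2)·[f₀ + 2f₁ + f₂] = 1·(780) = 780.

780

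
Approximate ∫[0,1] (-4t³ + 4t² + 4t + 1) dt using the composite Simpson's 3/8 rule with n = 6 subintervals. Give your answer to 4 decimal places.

h = (1 − 0)/6 = 0.166667.
Nodes t₀,…,t₆ = 0, 0.166667, 0.333333, 0.5, 0.666667, 0.833333, 1.
f(t) = -4t³ + 4t² + 4t + 1: f₀=1, f₁=1.759259, f₂=2.629630, f₃=3.5, f₄=4.259259, f₅=4.796296, f₆=5.
(3h/8)·[f₀ + 3f₁ + 3f₂ + 2f₃ + 3f₄ + 3f₅ + f₆] = 0.0625·(53.333333) = 3.3333.

3.3333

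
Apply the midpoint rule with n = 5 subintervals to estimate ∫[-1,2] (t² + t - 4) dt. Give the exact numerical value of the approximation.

h = (2 − (-1))/5 = 0.6.
Midpoints m₁,…,m₅ = -0.7, -0.1, 0.5, 1.1, 1.7.
f(m₁)=-4.21, f(m₂)=-4.09, f(m₃)=-3.25, f(m₄)=-1.69, f(m₅)=0.59.
h·[f(m₁) + f(m₂) + f(m₃) + f(m₄) + f(m₅)] = 0.6·(-12.65) = -7.59.

-7.59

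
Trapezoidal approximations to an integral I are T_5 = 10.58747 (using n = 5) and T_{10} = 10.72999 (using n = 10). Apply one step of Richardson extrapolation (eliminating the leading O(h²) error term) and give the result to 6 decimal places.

10.777497

R = (4·T_{10} − T_5) / 3 = (4·10.72999 − 10.58747)/3 = (32.33249)/3 = 10.777497.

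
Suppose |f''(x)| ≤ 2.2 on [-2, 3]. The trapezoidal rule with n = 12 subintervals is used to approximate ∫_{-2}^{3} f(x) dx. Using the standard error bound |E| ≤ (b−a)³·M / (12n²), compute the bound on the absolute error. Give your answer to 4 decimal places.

|E| ≤ (5)³·2.2 / (12·12²) = 275/1728 = 0.1591.

0.1591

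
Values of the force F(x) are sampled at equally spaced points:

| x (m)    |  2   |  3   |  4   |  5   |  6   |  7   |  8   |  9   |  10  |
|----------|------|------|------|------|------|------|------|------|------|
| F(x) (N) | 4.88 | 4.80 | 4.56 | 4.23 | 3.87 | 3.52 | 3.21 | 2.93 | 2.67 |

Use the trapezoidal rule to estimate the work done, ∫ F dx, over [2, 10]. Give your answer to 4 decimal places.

h = 1, n = 8.
(h/2)·[y₀ + 2y₁ + 2y₂ + 2y₃ + 2y₄ + 2y₅ + 2y₆ + 2y₇ + y₈] = 0.5·(61.79) = 30.8950.

30.8950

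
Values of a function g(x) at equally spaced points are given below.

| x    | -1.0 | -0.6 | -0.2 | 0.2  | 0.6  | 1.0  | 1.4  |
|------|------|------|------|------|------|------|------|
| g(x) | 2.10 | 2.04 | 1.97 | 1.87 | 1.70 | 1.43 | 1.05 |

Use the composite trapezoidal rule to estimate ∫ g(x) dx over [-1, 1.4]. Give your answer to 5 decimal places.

h = 0.4, n = 6.
(h/2)·[y₀ + 2y₁ + 2y₂ + 2y₃ + 2y₄ + 2y₅ + y₆] = 0.2·(21.17) = 4.23400.

4.23400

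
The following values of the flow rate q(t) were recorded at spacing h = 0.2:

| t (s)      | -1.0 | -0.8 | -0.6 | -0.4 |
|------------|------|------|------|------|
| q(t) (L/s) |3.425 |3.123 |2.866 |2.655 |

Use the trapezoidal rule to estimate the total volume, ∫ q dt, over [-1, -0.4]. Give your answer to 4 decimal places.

1.8058

h = 0.2, n = 3.
(h/2)·[y₀ + 2y₁ + 2y₂ + y₃] = 0.1·(18.058) = 1.8058.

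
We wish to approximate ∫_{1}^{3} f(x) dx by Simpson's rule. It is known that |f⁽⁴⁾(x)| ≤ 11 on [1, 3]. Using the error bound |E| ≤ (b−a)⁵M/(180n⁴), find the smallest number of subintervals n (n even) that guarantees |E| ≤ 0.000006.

Need 352/(180n⁴) ≤ 0.000006.
n⁴ ≥ 352/(180·0.000006) = 325926 ⇒ n ≥ 23.8935, so the smallest even n is 24. (n must be even for Simpson's rule.)

24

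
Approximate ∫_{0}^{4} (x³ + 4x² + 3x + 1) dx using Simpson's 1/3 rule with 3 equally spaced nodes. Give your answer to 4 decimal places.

h = (4 − 0)/2 = 2.
Nodes x₀,…,x₂ = 0, 2, 4.
f(x) = x³ + 4x² + 3x + 1: f₀=1, f₁=31, f₂=141.
(h/3)·[f₀ + 4f₁ + f₂] = 0.666667·(266) = 177.3333.

177.3333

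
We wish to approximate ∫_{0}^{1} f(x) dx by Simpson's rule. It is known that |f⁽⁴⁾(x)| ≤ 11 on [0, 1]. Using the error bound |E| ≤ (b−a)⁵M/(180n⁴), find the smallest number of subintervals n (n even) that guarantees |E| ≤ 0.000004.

12

Need 11/(180n⁴) ≤ 0.000004.
n⁴ ≥ 11/(180·0.000004) = 15277.8 ⇒ n ≥ 11.1177, so the smallest even n is 12. (n must be even for Simpson's rule.)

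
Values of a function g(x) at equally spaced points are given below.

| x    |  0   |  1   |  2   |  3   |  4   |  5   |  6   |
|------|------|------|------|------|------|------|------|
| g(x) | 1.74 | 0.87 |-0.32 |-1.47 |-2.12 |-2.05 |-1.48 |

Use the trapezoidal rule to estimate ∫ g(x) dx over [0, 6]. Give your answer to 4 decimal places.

h = 1, n = 6.
(h/2)·[y₀ + 2y₁ + 2y₂ + 2y₃ + 2y₄ + 2y₅ + y₆] = 0.5·(-9.92) = -4.9600.

-4.9600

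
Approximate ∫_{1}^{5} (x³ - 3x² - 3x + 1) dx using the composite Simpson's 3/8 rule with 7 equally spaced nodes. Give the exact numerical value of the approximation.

0

h = (5 − 1)/6 = 0.666667.
Nodes x₀,…,x₆ = 1, 1.666667, 2.333333, 3, 3.666667, 4.333333, 5.
f(x) = x³ - 3x² - 3x + 1: f₀=-4, f₁=-7.703704, f₂=-9.629630, f₃=-8, f₄=-1.037037, f₅=13.037037, f₆=36.
(3h/8)·[f₀ + 3f₁ + 3f₂ + 2f₃ + 3f₄ + 3f₅ + f₆] = 0.25·(0) = 0.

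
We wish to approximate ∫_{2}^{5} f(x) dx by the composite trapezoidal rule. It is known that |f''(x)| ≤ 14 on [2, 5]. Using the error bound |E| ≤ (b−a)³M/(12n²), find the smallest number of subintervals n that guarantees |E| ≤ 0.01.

Need 378/(12n²) ≤ 0.01.
n² ≥ 378/(12·0.01) = 3150 ⇒ n ≥ 56.1249, so the smallest n is 57.

57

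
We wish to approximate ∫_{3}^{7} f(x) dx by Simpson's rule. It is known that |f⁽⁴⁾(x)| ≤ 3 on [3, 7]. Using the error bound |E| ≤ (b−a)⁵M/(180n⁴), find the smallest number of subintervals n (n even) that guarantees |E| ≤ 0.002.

10

Need 3072/(180n⁴) ≤ 0.002.
n⁴ ≥ 3072/(180·0.002) = 8533.33 ⇒ n ≥ 9.6112, so the smallest even n is 10. (n must be even for Simpson's rule.)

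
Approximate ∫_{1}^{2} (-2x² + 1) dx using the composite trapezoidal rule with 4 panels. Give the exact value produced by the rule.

h = (2 − 1)/4 = 0.25.
Nodes x₀,…,x₄ = 1, 1.25, 1.5, 1.75, 2.
f(x) = -2x² + 1: f₀=-1, f₁=-2.125, f₂=-3.5, f₃=-5.125, f₄=-7.
(h/2)·[f₀ + 2f₁ + 2f₂ + 2f₃ + f₄] = 0.125·(-29.5) = -3.6875.

-3.6875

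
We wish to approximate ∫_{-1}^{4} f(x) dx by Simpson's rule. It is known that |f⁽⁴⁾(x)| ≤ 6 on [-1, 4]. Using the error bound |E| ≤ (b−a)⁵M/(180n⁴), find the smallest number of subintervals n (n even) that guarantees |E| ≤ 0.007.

12

Need 18750/(180n⁴) ≤ 0.007.
n⁴ ≥ 18750/(180·0.007) = 14881 ⇒ n ≥ 11.0448, so the smallest even n is 12. (n must be even for Simpson's rule.)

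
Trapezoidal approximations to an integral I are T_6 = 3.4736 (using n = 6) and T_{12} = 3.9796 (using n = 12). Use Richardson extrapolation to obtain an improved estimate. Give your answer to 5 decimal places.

R = (4·T_{12} − T_6) / 3 = (4·3.9796 − 3.4736)/3 = (12.4448)/3 = 4.14827.

4.14827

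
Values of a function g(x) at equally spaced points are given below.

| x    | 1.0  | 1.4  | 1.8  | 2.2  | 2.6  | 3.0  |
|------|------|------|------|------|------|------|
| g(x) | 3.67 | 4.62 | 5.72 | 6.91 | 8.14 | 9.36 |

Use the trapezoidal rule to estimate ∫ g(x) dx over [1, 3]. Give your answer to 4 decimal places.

12.7620

h = 0.4, n = 5.
(h/2)·[y₀ + 2y₁ + 2y₂ + 2y₃ + 2y₄ + y₅] = 0.2·(63.81) = 12.7620.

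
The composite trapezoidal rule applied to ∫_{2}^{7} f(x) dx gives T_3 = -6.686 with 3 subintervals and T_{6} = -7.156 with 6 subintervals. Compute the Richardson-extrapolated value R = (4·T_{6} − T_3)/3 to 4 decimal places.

R = (4·T_{6} − T_3) / 3 = (4·(-7.156) − (-6.686))/3 = (-21.938)/3 = -7.3127.

-7.3127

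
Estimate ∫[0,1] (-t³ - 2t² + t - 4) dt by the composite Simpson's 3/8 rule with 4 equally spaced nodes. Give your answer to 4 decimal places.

h = (1 − 0)/3 = 0.333333.
Nodes t₀,…,t₃ = 0, 0.333333, 0.666667, 1.
f(t) = -t³ - 2t² + t - 4: f₀=-4, f₁=-3.925926, f₂=-4.518519, f₃=-6.
(3h/8)·[f₀ + 3f₁ + 3f₂ + f₃] = 0.125·(-35.333333) = -4.4167.

-4.4167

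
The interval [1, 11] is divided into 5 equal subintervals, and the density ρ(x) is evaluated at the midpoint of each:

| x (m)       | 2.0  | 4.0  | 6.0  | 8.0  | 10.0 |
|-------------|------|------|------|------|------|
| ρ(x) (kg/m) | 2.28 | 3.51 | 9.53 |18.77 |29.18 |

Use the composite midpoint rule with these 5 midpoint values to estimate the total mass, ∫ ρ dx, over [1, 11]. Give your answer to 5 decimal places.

126.54000

h = 2, n = 5.
h·[y(m₁) + y(m₂) + y(m₃) + y(m₄) + y(m₅)] = 2·(63.27) = 126.54000.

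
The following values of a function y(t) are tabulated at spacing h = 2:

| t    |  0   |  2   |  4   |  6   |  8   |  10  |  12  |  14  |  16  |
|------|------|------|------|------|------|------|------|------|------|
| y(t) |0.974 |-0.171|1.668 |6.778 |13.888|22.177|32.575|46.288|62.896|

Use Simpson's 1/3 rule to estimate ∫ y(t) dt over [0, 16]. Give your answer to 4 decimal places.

h = 2, n = 8.
(h/3)·[y₀ + 4y₁ + 2y₂ + 4y₃ + 2y₄ + 4y₅ + 2y₆ + 4y₇ + y₈] = 0.666667·(460.420) = 306.9467.

306.9467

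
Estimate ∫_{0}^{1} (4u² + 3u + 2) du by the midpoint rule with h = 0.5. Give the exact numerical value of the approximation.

h = (1 − 0)/2 = 0.5.
Midpoints m₁,…,m₂ = 0.25, 0.75.
f(m₁)=3, f(m₂)=6.5.
h·[f(m₁) + f(m₂)] = 0.5·(9.5) = 4.75.

4.75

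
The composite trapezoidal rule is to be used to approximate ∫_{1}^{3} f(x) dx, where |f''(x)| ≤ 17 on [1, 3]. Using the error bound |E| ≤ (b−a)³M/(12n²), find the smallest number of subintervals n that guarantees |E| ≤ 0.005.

Need 136/(12n²) ≤ 0.005.
n² ≥ 136/(12·0.005) = 2266.67 ⇒ n ≥ 47.6095, so the smallest n is 48.

48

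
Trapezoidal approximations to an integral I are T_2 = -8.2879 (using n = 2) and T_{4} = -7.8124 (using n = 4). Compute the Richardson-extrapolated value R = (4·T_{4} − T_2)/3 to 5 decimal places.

-7.65390

R = (4·T_{4} − T_2) / 3 = (4·(-7.8124) − (-8.2879))/3 = (-22.9617)/3 = -7.65390.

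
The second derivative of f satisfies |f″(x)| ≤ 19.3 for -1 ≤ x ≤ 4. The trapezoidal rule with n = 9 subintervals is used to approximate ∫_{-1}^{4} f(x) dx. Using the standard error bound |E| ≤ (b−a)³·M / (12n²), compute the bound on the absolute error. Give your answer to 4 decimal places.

2.4820

|E| ≤ (5)³·19.3 / (12·9²) = 2412.5/972 = 2.4820.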